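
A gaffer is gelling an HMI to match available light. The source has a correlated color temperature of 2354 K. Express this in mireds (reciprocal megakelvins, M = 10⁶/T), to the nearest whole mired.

M = 10⁶ / 2354 = 424.809 → 425 mireds.

425 mireds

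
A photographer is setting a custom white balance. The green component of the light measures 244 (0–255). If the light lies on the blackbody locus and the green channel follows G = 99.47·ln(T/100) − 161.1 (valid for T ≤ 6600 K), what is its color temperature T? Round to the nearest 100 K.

5900 K

ln t = (244 + 161.1) / 99.47 = 4.0726.
t = e^4.0726 = 58.709.
T = 100·t = 5871 K → 5900 K to the nearest 100 K.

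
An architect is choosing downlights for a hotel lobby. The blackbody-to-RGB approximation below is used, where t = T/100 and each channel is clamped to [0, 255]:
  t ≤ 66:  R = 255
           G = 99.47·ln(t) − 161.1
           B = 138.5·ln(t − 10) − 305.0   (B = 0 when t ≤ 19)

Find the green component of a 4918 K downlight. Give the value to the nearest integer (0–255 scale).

t = 4918/100 = 49.18; the t ≤ 66 branch applies.
G = 99.47·ln 49.18 − 161.1 = 99.47·3.8955 − 161.1 = 226.384.
Rounded: 226.

226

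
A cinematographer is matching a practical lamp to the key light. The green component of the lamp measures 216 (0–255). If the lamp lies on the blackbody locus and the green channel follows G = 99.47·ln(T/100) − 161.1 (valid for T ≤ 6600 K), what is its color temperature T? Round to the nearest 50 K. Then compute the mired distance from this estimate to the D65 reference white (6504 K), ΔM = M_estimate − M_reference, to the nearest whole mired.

ln t = (216 + 161.1) / 99.47 = 3.7911.
t = e^3.7911 = 44.305.
T = 100·t = 4430 K → 4450 K to the nearest 50 K.
M_estimate = 10⁶/4450 = 224.72; M_reference = 10⁶/6504 = 153.75.
ΔM = 224.72 − 153.75 = 70.97 → +71 mireds.

+71 mireds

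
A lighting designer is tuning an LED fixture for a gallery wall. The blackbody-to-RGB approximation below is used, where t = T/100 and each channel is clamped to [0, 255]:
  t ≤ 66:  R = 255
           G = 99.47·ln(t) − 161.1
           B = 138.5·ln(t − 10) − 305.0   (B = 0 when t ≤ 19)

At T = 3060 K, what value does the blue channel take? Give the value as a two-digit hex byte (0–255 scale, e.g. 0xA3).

t = 3060/100 = 30.6; the t ≤ 66 branch applies.
B = 138.5·ln(30.6 − 10) − 305.0 = 138.5·ln 20.6 − 305.0 = 138.5·3.0253 − 305.0 = 114.003.
Rounded: 114; in hex, 0x72.

0x72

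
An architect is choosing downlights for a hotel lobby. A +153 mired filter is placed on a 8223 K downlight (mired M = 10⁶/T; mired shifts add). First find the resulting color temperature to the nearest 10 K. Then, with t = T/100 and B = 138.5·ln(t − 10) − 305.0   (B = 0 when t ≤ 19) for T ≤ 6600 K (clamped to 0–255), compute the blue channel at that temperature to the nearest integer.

148

M_in = 10⁶/8223 = 121.61; M_out = 121.61 + (+153) = 274.61.
T_out = 10⁶/274.61 = 3641.5 K → 3640 K; t = 36.4.
B = 138.5·ln(36.4 − 10) − 305.0 = 138.5·ln 26.4 − 305.0 = 138.5·3.2734 − 305.0 = 148.361.
Rounded: 148.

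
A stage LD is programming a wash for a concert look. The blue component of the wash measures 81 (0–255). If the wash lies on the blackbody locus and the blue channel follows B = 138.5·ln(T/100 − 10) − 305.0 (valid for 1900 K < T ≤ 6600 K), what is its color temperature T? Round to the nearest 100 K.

ln(t − 10) = (81 + 305.0) / 138.5 = 2.7870.
t − 10 = e^2.7870 = 16.232, so t = 26.232.
T = 100·t = 2623 K → 2600 K to the nearest 100 K.

2600 K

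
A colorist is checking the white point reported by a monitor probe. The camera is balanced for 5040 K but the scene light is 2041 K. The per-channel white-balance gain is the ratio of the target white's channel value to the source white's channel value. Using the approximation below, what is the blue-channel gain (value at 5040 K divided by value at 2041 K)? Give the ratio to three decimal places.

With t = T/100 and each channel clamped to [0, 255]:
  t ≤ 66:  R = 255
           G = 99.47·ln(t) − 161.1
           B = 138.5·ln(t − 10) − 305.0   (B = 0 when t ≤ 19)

At 2041 K (t = 20.41):
  B = 138.5·ln(20.41 − 10) − 305.0 = 138.5·ln 10.41 − 305.0 = 138.5·2.3428 − 305.0 = 19.473.
At 5040 K (t = 50.4):
  B = 138.5·ln(50.4 − 10) − 305.0 = 138.5·ln 40.4 − 305.0 = 138.5·3.6988 − 305.0 = 207.288.
Gain = 207.288 / 19.473 = 10.6448 → 10.645.

10.645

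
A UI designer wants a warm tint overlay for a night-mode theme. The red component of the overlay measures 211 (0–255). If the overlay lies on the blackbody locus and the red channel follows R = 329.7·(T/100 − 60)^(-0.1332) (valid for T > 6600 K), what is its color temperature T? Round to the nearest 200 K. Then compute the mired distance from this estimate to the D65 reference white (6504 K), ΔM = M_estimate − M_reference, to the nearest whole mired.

-40 mireds

(t − 60)^(-0.1332) = 211/329.7 = 0.63998.
t − 60 = 0.63998^(1/-0.1332) = 0.63998^(-7.508) = 28.525, so t = 88.525.
T = 100·t = 8853 K → 8800 K to the nearest 200 K.
M_estimate = 10⁶/8800 = 113.64; M_reference = 10⁶/6504 = 153.75.
ΔM = 113.64 − 153.75 = -40.12 → -40 mireds.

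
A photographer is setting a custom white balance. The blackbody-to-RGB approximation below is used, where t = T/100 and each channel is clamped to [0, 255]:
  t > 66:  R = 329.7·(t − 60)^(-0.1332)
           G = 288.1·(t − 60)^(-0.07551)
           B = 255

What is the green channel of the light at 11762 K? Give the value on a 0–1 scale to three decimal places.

t = 11762/100 = 117.62; the t > 66 branch applies.
G = 288.1·(117.62 − 60)^(-0.07551) = 288.1·57.62^(-0.07551) = 288.1·0.73631 = 212.130.
On a 0–1 scale: 212.130/255 = 0.8319 → 0.832.

0.832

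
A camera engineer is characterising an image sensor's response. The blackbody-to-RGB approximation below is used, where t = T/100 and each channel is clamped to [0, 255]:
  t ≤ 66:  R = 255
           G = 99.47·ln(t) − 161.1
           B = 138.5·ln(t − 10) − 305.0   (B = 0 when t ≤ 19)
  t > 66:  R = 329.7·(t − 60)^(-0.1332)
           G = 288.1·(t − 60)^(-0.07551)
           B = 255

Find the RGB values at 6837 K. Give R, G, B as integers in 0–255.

t = 6837/100 = 68.37; the t > 66 branch applies.
R = 329.7·(68.37 − 60)^(-0.1332) = 329.7·8.37^(-0.1332) = 329.7·0.75352 = 248.435.
G = 288.1·(68.37 − 60)^(-0.07551) = 288.1·8.37^(-0.07551) = 288.1·0.85178 = 245.396.
B = 255 by definition for t > 66.
Rounded: (248, 245, 255).

R=248, G=245, B=255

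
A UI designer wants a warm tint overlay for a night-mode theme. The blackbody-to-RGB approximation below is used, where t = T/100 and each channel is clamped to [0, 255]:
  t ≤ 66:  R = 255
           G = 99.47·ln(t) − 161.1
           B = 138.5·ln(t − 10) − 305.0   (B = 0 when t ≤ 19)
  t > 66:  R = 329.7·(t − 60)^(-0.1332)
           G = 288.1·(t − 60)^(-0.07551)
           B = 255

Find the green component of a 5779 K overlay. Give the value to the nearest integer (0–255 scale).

242

t = 5779/100 = 57.79; the t ≤ 66 branch applies.
G = 99.47·ln 57.79 − 161.1 = 99.47·4.0568 − 161.1 = 242.431.
Rounded: 242.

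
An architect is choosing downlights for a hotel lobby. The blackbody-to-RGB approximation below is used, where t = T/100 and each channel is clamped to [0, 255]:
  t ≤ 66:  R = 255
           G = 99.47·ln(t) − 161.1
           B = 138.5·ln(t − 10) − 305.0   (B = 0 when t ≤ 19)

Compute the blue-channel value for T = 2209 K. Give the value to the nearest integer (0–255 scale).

40

t = 2209/100 = 22.09; the t ≤ 66 branch applies.
B = 138.5·ln(22.09 − 10) − 305.0 = 138.5·ln 12.09 − 305.0 = 138.5·2.4924 − 305.0 = 40.194.
Rounded: 40.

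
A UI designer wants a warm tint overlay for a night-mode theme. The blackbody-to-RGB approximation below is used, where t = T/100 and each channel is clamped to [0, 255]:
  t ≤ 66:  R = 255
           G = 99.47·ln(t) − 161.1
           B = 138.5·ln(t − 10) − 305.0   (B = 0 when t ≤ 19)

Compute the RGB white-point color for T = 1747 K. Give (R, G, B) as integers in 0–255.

t = 1747/100 = 17.47; the t ≤ 66 branch applies.
R = 255 by definition for t ≤ 66.
G = 99.47·ln 17.47 − 161.1 = 99.47·2.8605 − 161.1 = 123.432.
t = 17.47 ≤ 19, so B = 0.
Rounded: (255, 123, 0).

(255, 123, 0)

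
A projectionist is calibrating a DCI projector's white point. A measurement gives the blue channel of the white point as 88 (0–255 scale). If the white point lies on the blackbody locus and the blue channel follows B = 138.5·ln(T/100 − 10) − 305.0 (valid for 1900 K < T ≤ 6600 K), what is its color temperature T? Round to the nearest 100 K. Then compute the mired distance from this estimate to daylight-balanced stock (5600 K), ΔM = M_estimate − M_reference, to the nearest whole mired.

ln(t − 10) = (88 + 305.0) / 138.5 = 2.8375.
t − 10 = e^2.8375 = 17.074, so t = 27.074.
T = 100·t = 2707 K → 2700 K to the nearest 100 K.
M_estimate = 10⁶/2700 = 370.37; M_reference = 10⁶/5600 = 178.57.
ΔM = 370.37 − 178.57 = 191.80 → +192 mireds.

+192 mireds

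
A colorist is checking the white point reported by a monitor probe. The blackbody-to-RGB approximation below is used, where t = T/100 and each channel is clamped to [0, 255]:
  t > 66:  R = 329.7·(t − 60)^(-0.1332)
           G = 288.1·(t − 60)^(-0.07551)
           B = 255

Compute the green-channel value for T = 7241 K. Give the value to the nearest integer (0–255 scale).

t = 7241/100 = 72.41; the t > 66 branch applies.
G = 288.1·(72.41 − 60)^(-0.07551) = 288.1·12.41^(-0.07551) = 288.1·0.82682 = 238.206.
Rounded: 238.

238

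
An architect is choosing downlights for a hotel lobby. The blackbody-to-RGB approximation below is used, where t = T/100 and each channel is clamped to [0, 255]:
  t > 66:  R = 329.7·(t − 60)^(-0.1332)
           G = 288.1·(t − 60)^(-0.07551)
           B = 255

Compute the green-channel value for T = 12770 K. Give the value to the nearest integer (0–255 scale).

t = 12770/100 = 127.7; the t > 66 branch applies.
G = 288.1·(127.7 − 60)^(-0.07551) = 288.1·67.7^(-0.07551) = 288.1·0.72740 = 209.563.
Rounded: 210.

210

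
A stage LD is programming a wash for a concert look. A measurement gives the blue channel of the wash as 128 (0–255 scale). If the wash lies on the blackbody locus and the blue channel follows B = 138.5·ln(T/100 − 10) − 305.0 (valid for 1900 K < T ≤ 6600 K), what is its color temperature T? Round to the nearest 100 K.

ln(t − 10) = (128 + 305.0) / 138.5 = 3.1264.
t − 10 = e^3.1264 = 22.791, so t = 32.791.
T = 100·t = 3279 K → 3300 K to the nearest 100 K.

3300 K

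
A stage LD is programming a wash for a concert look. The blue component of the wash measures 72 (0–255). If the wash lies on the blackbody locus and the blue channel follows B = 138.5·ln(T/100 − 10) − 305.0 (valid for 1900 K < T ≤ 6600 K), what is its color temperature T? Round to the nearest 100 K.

2500 K

ln(t − 10) = (72 + 305.0) / 138.5 = 2.7220.
t − 10 = e^2.7220 = 15.211, so t = 25.211.
T = 100·t = 2521 K → 2500 K to the nearest 100 K.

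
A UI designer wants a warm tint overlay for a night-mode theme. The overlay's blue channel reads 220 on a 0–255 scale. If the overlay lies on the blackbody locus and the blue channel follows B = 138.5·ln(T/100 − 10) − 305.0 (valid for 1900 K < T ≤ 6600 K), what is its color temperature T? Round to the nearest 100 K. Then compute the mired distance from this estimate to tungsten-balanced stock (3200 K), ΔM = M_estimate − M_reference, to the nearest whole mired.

ln(t − 10) = (220 + 305.0) / 138.5 = 3.7906.
t − 10 = e^3.7906 = 44.284, so t = 54.284.
T = 100·t = 5428 K → 5400 K to the nearest 100 K.
M_estimate = 10⁶/5400 = 185.19; M_reference = 10⁶/3200 = 312.50.
ΔM = 185.19 − 312.50 = -127.31 → -127 mireds.

-127 mireds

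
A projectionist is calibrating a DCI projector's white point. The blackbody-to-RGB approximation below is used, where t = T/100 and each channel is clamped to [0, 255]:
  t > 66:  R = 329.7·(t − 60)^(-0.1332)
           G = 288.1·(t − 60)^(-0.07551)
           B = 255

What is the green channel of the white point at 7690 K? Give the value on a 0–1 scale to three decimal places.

t = 7690/100 = 76.9; the t > 66 branch applies.
G = 288.1·(76.9 − 60)^(-0.07551) = 288.1·16.9^(-0.07551) = 288.1·0.80776 = 232.716.
On a 0–1 scale: 232.716/255 = 0.9126 → 0.913.

0.913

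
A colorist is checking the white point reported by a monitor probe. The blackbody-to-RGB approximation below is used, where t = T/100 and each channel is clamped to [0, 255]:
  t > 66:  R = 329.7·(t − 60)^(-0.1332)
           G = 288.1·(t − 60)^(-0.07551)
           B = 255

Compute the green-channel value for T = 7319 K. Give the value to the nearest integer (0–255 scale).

t = 7319/100 = 73.19; the t > 66 branch applies.
G = 288.1·(73.19 − 60)^(-0.07551) = 288.1·13.19^(-0.07551) = 288.1·0.82302 = 237.112.
Rounded: 237.

237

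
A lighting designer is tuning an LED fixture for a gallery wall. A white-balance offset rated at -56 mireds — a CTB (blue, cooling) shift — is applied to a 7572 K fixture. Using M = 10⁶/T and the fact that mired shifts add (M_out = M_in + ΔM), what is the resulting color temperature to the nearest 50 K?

13150 K

M_in = 10⁶/7572 = 132.07 mireds.
M_out = 132.07 + (-56) = 76.07 mireds.
T_out = 10⁶/76.07 = 13146.6 K → 13150 K.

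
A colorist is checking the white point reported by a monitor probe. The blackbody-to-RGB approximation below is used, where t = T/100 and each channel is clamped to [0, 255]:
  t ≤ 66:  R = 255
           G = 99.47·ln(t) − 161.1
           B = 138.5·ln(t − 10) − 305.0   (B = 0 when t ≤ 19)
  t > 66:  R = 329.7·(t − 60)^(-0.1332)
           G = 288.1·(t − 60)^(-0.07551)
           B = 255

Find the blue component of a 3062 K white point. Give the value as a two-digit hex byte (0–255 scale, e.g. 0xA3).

t = 3062/100 = 30.62; the t ≤ 66 branch applies.
B = 138.5·ln(30.62 − 10) − 305.0 = 138.5·ln 20.62 − 305.0 = 138.5·3.0263 − 305.0 = 114.137.
Rounded: 114; in hex, 0x72.

0x72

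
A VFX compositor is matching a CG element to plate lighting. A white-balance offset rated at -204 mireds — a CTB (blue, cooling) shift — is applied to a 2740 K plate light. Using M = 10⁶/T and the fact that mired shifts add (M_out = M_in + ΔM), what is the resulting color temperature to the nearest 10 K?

6210 K

M_in = 10⁶/2740 = 364.96 mireds.
M_out = 364.96 + (-204) = 160.96 mireds.
T_out = 10⁶/160.96 = 6212.6 K → 6210 K.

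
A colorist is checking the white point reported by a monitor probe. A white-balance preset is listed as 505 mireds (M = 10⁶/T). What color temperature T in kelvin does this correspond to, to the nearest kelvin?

T = 10⁶ / 505 = 1980.20 K → 1980 K.

1980 K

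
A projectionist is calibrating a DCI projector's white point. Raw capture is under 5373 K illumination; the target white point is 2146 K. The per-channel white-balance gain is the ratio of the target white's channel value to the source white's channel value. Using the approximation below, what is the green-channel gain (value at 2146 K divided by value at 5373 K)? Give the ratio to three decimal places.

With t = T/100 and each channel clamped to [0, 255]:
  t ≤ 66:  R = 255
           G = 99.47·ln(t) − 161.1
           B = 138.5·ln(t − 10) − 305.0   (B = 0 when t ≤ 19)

0.612

At 5373 K (t = 53.73):
  G = 99.47·ln 53.73 − 161.1 = 99.47·3.9840 − 161.1 = 235.186.
At 2146 K (t = 21.46):
  G = 99.47·ln 21.46 − 161.1 = 99.47·3.0662 − 161.1 = 143.894.
Gain = 143.894 / 235.186 = 0.6118 → 0.612.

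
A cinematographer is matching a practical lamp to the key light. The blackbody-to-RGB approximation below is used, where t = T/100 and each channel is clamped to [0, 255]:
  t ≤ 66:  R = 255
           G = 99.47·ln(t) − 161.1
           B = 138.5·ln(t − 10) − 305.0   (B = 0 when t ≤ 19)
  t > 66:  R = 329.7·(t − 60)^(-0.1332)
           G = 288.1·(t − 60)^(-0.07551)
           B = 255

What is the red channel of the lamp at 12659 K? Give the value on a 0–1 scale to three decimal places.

0.739

t = 12659/100 = 126.59; the t > 66 branch applies.
R = 329.7·(126.59 − 60)^(-0.1332) = 329.7·66.59^(-0.1332) = 329.7·0.57164 = 188.469.
On a 0–1 scale: 188.469/255 = 0.7391 → 0.739.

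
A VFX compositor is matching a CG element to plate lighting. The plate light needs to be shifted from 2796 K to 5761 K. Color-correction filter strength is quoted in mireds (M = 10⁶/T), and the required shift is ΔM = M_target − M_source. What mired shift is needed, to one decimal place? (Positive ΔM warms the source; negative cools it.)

M_source = 10⁶/2796 = 357.654; M_target = 10⁶/5761 = 173.581.
ΔM = 173.581 − 357.654 = -184.073 → -184.1 mireds, a cooling shift.

-184.1 mireds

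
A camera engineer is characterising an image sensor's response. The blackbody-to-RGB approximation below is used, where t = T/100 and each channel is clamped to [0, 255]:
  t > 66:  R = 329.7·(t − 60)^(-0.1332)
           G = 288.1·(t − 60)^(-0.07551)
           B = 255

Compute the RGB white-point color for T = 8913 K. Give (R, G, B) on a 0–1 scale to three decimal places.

(0.825, 0.876, 1.000)

t = 8913/100 = 89.13; the t > 66 branch applies.
R = 329.7·(89.13 − 60)^(-0.1332) = 329.7·29.13^(-0.1332) = 329.7·0.63819 = 210.411.
G = 288.1·(89.13 − 60)^(-0.07551) = 288.1·29.13^(-0.07551) = 288.1·0.77522 = 223.342.
B = 255 by definition for t > 66.
Dividing each by 255: (0.8251, 0.8759, 1.0000) → (0.825, 0.876, 1.000).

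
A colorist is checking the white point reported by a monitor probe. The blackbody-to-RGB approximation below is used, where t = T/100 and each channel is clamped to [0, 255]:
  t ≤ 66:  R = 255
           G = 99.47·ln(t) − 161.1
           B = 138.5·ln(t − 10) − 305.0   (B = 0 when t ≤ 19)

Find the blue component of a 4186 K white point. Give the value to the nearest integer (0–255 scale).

174

t = 4186/100 = 41.86; the t ≤ 66 branch applies.
B = 138.5·ln(41.86 − 10) − 305.0 = 138.5·ln 31.86 − 305.0 = 138.5·3.4614 − 305.0 = 174.397.
Rounded: 174.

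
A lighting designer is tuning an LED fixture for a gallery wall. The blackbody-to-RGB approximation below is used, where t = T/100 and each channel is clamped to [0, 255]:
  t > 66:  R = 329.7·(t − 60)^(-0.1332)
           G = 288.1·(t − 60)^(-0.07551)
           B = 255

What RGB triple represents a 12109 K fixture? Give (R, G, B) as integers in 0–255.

t = 12109/100 = 121.09; the t > 66 branch applies.
R = 329.7·(121.09 − 60)^(-0.1332) = 329.7·61.09^(-0.1332) = 329.7·0.57824 = 190.646.
G = 288.1·(121.09 − 60)^(-0.07551) = 288.1·61.09^(-0.07551) = 288.1·0.73306 = 211.195.
B = 255 by definition for t > 66.
Rounded: (191, 211, 255).

(191, 211, 255)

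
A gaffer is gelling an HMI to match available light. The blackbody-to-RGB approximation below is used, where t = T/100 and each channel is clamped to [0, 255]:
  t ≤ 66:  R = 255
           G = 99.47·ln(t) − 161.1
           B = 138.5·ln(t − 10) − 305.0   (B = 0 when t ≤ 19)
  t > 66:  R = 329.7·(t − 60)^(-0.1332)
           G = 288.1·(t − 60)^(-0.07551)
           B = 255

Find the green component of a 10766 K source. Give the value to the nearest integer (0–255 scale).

t = 10766/100 = 107.66; the t > 66 branch applies.
G = 288.1·(107.66 − 60)^(-0.07551) = 288.1·47.66^(-0.07551) = 288.1·0.74693 = 215.192.
Rounded: 215.

215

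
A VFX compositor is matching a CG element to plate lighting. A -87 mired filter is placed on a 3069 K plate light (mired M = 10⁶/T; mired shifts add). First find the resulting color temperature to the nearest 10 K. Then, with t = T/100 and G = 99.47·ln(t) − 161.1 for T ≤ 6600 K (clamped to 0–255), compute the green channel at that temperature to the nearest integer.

M_in = 10⁶/3069 = 325.84; M_out = 325.84 + (-87) = 238.84.
T_out = 10⁶/238.84 = 4186.9 K → 4190 K; t = 41.9.
G = 99.47·ln 41.9 − 161.1 = 99.47·3.7353 − 161.1 = 210.449.
Rounded: 210.

210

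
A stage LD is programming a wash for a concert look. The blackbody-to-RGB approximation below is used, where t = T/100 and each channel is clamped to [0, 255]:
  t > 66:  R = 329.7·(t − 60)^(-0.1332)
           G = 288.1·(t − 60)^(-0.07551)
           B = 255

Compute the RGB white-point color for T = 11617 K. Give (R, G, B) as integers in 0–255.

t = 11617/100 = 116.17; the t > 66 branch applies.
R = 329.7·(116.17 − 60)^(-0.1332) = 329.7·56.17^(-0.1332) = 329.7·0.58474 = 192.790.
G = 288.1·(116.17 − 60)^(-0.07551) = 288.1·56.17^(-0.07551) = 288.1·0.73773 = 212.539.
B = 255 by definition for t > 66.
Rounded: (193, 213, 255).

(193, 213, 255)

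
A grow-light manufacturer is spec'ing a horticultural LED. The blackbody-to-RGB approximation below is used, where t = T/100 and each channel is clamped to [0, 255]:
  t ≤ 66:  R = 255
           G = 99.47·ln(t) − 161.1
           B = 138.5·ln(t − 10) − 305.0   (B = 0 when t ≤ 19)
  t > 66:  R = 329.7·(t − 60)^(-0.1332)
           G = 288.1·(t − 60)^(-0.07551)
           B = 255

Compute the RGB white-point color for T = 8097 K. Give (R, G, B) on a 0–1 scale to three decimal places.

(0.862, 0.898, 1.000)

t = 8097/100 = 80.97; the t > 66 branch applies.
R = 329.7·(80.97 − 60)^(-0.1332) = 329.7·20.97^(-0.1332) = 329.7·0.66675 = 219.828.
G = 288.1·(80.97 − 60)^(-0.07551) = 288.1·20.97^(-0.07551) = 288.1·0.79471 = 228.955.
B = 255 by definition for t > 66.
Dividing each by 255: (0.8621, 0.8979, 1.0000) → (0.862, 0.898, 1.000).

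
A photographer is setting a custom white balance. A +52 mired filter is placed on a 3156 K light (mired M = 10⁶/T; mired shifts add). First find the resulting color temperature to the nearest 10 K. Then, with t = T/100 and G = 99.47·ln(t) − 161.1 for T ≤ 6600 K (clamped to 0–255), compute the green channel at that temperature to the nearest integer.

M_in = 10⁶/3156 = 316.86; M_out = 316.86 + (+52) = 368.86.
T_out = 10⁶/368.86 = 2711.1 K → 2710 K; t = 27.1.
G = 99.47·ln 27.1 − 161.1 = 99.47·3.2995 − 161.1 = 167.105.
Rounded: 167.

167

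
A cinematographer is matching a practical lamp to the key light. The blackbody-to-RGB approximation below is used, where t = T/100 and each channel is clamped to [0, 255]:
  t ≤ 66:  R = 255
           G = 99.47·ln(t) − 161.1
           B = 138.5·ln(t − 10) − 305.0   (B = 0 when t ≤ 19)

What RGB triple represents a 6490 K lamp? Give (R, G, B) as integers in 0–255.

t = 6490/100 = 64.9; the t ≤ 66 branch applies.
R = 255 by definition for t ≤ 66.
G = 99.47·ln 64.9 − 161.1 = 99.47·4.1728 − 161.1 = 253.973.
B = 138.5·ln(64.9 − 10) − 305.0 = 138.5·ln 54.9 − 305.0 = 138.5·4.0055 − 305.0 = 249.764.
Rounded: (255, 254, 250).

(255, 254, 250)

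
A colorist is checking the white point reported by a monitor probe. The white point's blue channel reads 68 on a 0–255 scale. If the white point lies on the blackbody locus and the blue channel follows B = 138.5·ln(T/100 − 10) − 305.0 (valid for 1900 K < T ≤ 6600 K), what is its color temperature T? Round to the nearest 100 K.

ln(t − 10) = (68 + 305.0) / 138.5 = 2.6931.
t − 10 = e^2.6931 = 14.778, so t = 24.778.
T = 100·t = 2478 K → 2500 K to the nearest 100 K.

2500 K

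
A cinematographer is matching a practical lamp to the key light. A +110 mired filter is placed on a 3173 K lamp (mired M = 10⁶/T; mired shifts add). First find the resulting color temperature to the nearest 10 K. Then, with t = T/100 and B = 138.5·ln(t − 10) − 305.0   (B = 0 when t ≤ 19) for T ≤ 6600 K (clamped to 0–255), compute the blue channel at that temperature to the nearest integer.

55

M_in = 10⁶/3173 = 315.16; M_out = 315.16 + (+110) = 425.16.
T_out = 10⁶/425.16 = 2352.1 K → 2350 K; t = 23.5.
B = 138.5·ln(23.5 − 10) − 305.0 = 138.5·ln 13.5 − 305.0 = 138.5·2.6027 − 305.0 = 55.473.
Rounded: 55.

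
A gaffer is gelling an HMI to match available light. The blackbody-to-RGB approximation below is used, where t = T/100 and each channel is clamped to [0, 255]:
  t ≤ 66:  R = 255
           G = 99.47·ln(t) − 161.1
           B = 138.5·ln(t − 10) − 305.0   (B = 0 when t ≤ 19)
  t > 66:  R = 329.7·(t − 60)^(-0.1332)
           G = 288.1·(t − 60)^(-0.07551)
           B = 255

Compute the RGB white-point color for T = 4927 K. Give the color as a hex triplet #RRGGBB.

#FFE3CB

t = 4927/100 = 49.27; the t ≤ 66 branch applies.
R = 255 by definition for t ≤ 66.
G = 99.47·ln 49.27 − 161.1 = 99.47·3.8973 − 161.1 = 226.566.
B = 138.5·ln(49.27 − 10) − 305.0 = 138.5·ln 39.27 − 305.0 = 138.5·3.6705 − 305.0 = 203.359.
Rounded: (255, 227, 203).
In hex: #FFE3CB.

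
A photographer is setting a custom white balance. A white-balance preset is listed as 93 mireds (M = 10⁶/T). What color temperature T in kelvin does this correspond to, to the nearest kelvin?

T = 10⁶ / 93 = 10752.69 K → 10753 K.

10753 K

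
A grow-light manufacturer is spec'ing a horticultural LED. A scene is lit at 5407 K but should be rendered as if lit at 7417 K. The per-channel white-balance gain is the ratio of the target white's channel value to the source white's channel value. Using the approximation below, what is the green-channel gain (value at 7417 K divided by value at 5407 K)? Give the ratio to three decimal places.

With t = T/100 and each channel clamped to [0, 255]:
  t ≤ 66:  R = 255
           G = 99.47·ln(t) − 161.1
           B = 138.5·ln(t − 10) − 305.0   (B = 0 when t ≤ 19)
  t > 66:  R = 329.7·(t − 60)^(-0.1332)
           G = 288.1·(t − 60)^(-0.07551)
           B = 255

1.000

At 5407 K (t = 54.07):
  G = 99.47·ln 54.07 − 161.1 = 99.47·3.9903 − 161.1 = 235.813.
At 7417 K (t = 74.17):
  G = 288.1·(74.17 − 60)^(-0.07551) = 288.1·14.17^(-0.07551) = 288.1·0.81858 = 235.832.
Gain = 235.832 / 235.813 = 1.0001 → 1.000.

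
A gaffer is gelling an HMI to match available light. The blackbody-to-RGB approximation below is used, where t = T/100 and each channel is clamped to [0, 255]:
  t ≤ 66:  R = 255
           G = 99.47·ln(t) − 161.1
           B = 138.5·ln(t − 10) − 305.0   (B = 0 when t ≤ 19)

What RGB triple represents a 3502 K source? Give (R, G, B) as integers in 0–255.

t = 3502/100 = 35.02; the t ≤ 66 branch applies.
R = 255 by definition for t ≤ 66.
G = 99.47·ln 35.02 − 161.1 = 99.47·3.5559 − 161.1 = 192.607.
B = 138.5·ln(35.02 − 10) − 305.0 = 138.5·ln 25.02 − 305.0 = 138.5·3.2197 − 305.0 = 140.925.
Rounded: (255, 193, 141).

(255, 193, 141)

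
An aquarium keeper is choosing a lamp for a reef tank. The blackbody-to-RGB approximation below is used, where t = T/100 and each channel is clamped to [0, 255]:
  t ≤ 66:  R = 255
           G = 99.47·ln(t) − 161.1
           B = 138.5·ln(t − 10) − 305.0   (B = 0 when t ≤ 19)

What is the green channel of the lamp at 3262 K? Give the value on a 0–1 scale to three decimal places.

t = 3262/100 = 32.62; the t ≤ 66 branch applies.
G = 99.47·ln 32.62 − 161.1 = 99.47·3.4849 − 161.1 = 185.546.
On a 0–1 scale: 185.546/255 = 0.7276 → 0.728.

0.728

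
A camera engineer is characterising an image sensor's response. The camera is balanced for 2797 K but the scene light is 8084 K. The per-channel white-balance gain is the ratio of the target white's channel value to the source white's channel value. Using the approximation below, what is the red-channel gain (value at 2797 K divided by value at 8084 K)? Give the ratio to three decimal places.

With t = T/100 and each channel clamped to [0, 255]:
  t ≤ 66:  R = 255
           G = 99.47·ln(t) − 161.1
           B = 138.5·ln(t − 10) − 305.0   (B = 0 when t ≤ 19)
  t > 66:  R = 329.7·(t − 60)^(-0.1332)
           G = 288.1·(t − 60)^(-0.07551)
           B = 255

At 8084 K (t = 80.84):
  R = 329.7·(80.84 − 60)^(-0.1332) = 329.7·20.84^(-0.1332) = 329.7·0.66730 = 220.010.
At 2797 K (t = 27.97):
  R = 255 by definition for t ≤ 66.
Gain = 255.000 / 220.010 = 1.1590 → 1.159.

1.159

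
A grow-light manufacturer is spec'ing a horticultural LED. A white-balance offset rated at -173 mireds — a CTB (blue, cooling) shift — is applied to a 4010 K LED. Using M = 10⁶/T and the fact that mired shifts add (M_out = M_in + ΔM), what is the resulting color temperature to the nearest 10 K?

13090 K

M_in = 10⁶/4010 = 249.38 mireds.
M_out = 249.38 + (-173) = 76.38 mireds.
T_out = 10⁶/76.38 = 13093.0 K → 13090 K.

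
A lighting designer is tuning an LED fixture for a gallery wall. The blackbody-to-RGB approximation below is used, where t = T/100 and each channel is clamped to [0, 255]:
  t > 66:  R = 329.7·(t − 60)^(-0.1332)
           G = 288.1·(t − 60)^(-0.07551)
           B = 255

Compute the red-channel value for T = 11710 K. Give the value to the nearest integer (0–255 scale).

192

t = 11710/100 = 117.1; the t > 66 branch applies.
R = 329.7·(117.1 − 60)^(-0.1332) = 329.7·57.1^(-0.1332) = 329.7·0.58347 = 192.369.
Rounded: 192.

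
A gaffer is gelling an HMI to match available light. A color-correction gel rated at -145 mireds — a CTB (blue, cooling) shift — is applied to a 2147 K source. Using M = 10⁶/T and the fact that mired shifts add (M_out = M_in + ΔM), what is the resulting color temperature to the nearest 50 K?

3100 K

M_in = 10⁶/2147 = 465.77 mireds.
M_out = 465.77 + (-145) = 320.77 mireds.
T_out = 10⁶/320.77 = 3117.5 K → 3100 K.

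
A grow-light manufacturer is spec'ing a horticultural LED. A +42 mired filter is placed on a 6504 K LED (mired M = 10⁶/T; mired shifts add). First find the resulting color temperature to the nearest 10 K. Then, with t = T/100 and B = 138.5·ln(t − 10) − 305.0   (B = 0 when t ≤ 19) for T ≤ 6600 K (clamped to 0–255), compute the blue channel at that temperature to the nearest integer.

M_in = 10⁶/6504 = 153.75; M_out = 153.75 + (+42) = 195.75.
T_out = 10⁶/195.75 = 5108.5 K → 5110 K; t = 51.1.
B = 138.5·ln(51.1 − 10) − 305.0 = 138.5·ln 41.1 − 305.0 = 138.5·3.7160 − 305.0 = 209.667.
Rounded: 210.

210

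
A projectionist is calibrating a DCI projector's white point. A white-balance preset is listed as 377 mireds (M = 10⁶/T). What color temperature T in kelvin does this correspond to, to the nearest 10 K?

T = 10⁶ / 377 = 2652.52 K → 2650 K.

2650 K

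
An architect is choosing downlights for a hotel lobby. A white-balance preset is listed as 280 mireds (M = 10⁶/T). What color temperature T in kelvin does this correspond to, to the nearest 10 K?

T = 10⁶ / 280 = 3571.43 K → 3570 K.

3570 K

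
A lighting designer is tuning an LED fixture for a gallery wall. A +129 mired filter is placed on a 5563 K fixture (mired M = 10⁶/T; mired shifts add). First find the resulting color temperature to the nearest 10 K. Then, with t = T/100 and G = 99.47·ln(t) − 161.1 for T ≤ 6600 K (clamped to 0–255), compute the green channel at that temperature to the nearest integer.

185

M_in = 10⁶/5563 = 179.76; M_out = 179.76 + (+129) = 308.76.
T_out = 10⁶/308.76 = 3238.8 K → 3240 K; t = 32.4.
G = 99.47·ln 32.4 − 161.1 = 99.47·3.4782 − 161.1 = 184.872.
Rounded: 185.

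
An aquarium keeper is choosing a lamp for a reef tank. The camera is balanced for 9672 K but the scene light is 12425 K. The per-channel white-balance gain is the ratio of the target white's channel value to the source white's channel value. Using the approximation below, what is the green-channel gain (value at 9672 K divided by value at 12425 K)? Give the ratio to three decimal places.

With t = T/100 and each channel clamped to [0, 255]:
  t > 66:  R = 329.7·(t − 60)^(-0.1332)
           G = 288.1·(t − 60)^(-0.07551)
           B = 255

1.043

At 12425 K (t = 124.25):
  G = 288.1·(124.25 − 60)^(-0.07551) = 288.1·64.25^(-0.07551) = 288.1·0.73028 = 210.393.
At 9672 K (t = 96.72):
  G = 288.1·(96.72 − 60)^(-0.07551) = 288.1·36.72^(-0.07551) = 288.1·0.76179 = 219.471.
Gain = 219.471 / 210.393 = 1.0431 → 1.043.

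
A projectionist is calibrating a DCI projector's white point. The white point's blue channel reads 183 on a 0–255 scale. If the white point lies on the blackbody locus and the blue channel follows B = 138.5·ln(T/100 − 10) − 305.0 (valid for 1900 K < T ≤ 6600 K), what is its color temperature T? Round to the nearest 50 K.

ln(t − 10) = (183 + 305.0) / 138.5 = 3.5235.
t − 10 = e^3.5235 = 33.902, so t = 43.902.
T = 100·t = 4390 K → 4400 K to the nearest 50 K.

4400 K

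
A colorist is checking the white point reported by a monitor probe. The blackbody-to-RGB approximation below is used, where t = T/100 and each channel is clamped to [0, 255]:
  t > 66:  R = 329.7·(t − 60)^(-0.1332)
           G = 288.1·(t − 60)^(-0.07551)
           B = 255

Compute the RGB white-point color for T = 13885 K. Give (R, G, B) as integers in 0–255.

(184, 207, 255)

t = 13885/100 = 138.85; the t > 66 branch applies.
R = 329.7·(138.85 − 60)^(-0.1332) = 329.7·78.85^(-0.1332) = 329.7·0.55892 = 184.274.
G = 288.1·(138.85 − 60)^(-0.07551) = 288.1·78.85^(-0.07551) = 288.1·0.71907 = 207.165.
B = 255 by definition for t > 66.
Rounded: (184, 207, 255).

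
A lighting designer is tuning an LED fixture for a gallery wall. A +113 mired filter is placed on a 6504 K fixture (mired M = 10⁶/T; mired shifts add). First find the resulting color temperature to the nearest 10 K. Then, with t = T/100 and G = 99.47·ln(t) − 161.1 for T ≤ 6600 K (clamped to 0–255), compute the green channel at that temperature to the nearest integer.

199

M_in = 10⁶/6504 = 153.75; M_out = 153.75 + (+113) = 266.75.
T_out = 10⁶/266.75 = 3748.8 K → 3750 K; t = 37.5.
G = 99.47·ln 37.5 − 161.1 = 99.47·3.6243 − 161.1 = 199.413.
Rounded: 199.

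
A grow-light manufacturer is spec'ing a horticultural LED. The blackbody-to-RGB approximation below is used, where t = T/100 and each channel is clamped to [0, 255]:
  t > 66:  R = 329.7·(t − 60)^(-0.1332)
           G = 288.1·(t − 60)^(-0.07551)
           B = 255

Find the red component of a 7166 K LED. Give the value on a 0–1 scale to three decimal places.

0.932

t = 7166/100 = 71.66; the t > 66 branch applies.
R = 329.7·(71.66 − 60)^(-0.1332) = 329.7·11.66^(-0.1332) = 329.7·0.72097 = 237.703.
On a 0–1 scale: 237.703/255 = 0.9322 → 0.932.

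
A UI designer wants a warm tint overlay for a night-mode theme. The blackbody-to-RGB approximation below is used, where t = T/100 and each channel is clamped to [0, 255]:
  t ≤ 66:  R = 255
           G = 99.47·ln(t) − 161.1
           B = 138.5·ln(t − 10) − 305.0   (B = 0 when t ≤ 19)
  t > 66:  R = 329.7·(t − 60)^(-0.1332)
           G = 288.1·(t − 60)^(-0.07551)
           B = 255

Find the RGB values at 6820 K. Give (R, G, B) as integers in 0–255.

t = 6820/100 = 68.2; the t > 66 branch applies.
R = 329.7·(68.2 − 60)^(-0.1332) = 329.7·8.2^(-0.1332) = 329.7·0.75558 = 249.114.
G = 288.1·(68.2 − 60)^(-0.07551) = 288.1·8.2^(-0.07551) = 288.1·0.85310 = 245.777.
B = 255 by definition for t > 66.
Rounded: (249, 246, 255).

(249, 246, 255)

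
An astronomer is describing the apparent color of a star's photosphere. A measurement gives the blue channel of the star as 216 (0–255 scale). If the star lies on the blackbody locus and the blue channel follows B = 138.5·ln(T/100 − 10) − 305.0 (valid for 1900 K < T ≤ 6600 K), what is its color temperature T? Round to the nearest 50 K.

5300 K

ln(t − 10) = (216 + 305.0) / 138.5 = 3.7617.
t − 10 = e^3.7617 = 43.023, so t = 53.023.
T = 100·t = 5302 K → 5300 K to the nearest 50 K.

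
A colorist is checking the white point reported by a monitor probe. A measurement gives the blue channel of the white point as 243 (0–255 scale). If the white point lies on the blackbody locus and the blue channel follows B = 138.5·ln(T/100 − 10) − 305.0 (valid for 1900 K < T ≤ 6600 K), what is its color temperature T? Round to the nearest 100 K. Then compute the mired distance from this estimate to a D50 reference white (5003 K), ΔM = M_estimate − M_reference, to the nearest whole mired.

-39 mireds

ln(t − 10) = (243 + 305.0) / 138.5 = 3.9567.
t − 10 = e^3.9567 = 52.283, so t = 62.283.
T = 100·t = 6228 K → 6200 K to the nearest 100 K.
M_estimate = 10⁶/6200 = 161.29; M_reference = 10⁶/5003 = 199.88.
ΔM = 161.29 − 199.88 = -38.59 → -39 mireds.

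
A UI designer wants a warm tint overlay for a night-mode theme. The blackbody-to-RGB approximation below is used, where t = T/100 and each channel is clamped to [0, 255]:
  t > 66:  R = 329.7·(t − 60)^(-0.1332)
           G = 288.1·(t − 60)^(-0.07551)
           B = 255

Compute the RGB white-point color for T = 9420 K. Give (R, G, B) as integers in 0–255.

t = 9420/100 = 94.2; the t > 66 branch applies.
R = 329.7·(94.2 − 60)^(-0.1332) = 329.7·34.2^(-0.1332) = 329.7·0.62469 = 205.962.
G = 288.1·(94.2 − 60)^(-0.07551) = 288.1·34.2^(-0.07551) = 288.1·0.76589 = 220.653.
B = 255 by definition for t > 66.
Rounded: (206, 221, 255).

(206, 221, 255)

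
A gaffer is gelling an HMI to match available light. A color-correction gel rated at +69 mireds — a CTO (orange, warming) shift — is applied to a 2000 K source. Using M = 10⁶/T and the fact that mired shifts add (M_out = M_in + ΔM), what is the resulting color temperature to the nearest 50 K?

M_in = 10⁶/2000 = 500.00 mireds.
M_out = 500.00 + (+69) = 569.00 mireds.
T_out = 10⁶/569.00 = 1757.5 K → 1750 K.

1750 K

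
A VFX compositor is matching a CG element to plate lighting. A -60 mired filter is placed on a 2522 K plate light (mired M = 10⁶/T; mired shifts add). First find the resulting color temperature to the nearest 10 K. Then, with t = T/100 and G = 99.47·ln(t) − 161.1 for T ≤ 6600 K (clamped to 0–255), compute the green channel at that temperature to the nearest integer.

M_in = 10⁶/2522 = 396.51; M_out = 396.51 + (-60) = 336.51.
T_out = 10⁶/336.51 = 2971.7 K → 2970 K; t = 29.7.
G = 99.47·ln 29.7 − 161.1 = 99.47·3.3911 − 161.1 = 176.217.
Rounded: 176.

176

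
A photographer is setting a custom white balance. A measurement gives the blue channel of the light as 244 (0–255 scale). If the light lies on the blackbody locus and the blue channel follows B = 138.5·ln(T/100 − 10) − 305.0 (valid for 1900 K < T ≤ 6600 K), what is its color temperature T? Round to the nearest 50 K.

ln(t − 10) = (244 + 305.0) / 138.5 = 3.9639.
t − 10 = e^3.9639 = 52.662, so t = 62.662.
T = 100·t = 6266 K → 6250 K to the nearest 50 K.

6250 K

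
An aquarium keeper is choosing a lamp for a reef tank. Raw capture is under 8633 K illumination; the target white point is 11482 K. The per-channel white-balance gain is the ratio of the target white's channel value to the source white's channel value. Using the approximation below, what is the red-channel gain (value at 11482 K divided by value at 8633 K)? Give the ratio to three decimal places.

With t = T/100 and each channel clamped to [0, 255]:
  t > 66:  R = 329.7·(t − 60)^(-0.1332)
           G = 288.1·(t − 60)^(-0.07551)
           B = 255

0.907

At 8633 K (t = 86.33):
  R = 329.7·(86.33 − 60)^(-0.1332) = 329.7·26.33^(-0.1332) = 329.7·0.64684 = 213.263.
At 11482 K (t = 114.82):
  R = 329.7·(114.82 − 60)^(-0.1332) = 329.7·54.82^(-0.1332) = 329.7·0.58664 = 193.416.
Gain = 193.416 / 213.263 = 0.9069 → 0.907.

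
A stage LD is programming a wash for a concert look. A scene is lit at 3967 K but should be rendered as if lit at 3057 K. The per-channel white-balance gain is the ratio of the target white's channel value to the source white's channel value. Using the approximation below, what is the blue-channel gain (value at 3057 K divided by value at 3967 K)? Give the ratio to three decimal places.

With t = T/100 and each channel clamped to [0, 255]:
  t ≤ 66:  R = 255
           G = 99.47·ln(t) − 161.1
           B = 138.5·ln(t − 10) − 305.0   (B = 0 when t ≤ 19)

0.692

At 3967 K (t = 39.67):
  B = 138.5·ln(39.67 − 10) − 305.0 = 138.5·ln 29.67 − 305.0 = 138.5·3.3901 − 305.0 = 164.534.
At 3057 K (t = 30.57):
  B = 138.5·ln(30.57 − 10) − 305.0 = 138.5·ln 20.57 − 305.0 = 138.5·3.0238 − 305.0 = 113.801.
Gain = 113.801 / 164.534 = 0.6917 → 0.692.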